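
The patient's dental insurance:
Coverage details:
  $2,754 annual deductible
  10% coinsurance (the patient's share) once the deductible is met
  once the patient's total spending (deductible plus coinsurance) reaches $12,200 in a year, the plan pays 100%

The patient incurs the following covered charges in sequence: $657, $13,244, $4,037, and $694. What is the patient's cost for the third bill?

Claim 1 — $657: fully absorbed by the deductible. Cost to patient: $657. OOP to date $657.
Claim 2 — $13,244: $2,097 to deductible, leaving $11,147; coinsurance $11,147 × 10% = $1,114.70. Cost to patient: $3,211.70. OOP to date $3,868.70.
Claim 3 — $4,037: deductible already satisfied, so patient's share is 10% × $4,037 = $403.70. Cost to patient: $403.70. OOP to date $4,272.40.

$403.70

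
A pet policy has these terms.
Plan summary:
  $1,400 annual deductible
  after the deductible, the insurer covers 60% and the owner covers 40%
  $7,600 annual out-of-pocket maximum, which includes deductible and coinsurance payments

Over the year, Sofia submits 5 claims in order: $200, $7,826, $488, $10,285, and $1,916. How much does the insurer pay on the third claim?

#1 ($200): fully absorbed by the deductible. Cost to owner: $200. OOP to date $200. Plan pays $200 − $200 = $0.
#2 ($7,826): $1,200 finishes the deductible; $6,626 goes to coinsurance; owner's 40% is $2,650.40. Cost to owner: $3,850.40. OOP to date $4,050.40. Insurer: $7,826 − $3,850.40 = $3,975.60.
#3 ($488): 40% coinsurance on $488 = $195.20. Owner owes $195.20 (running OOP $4,245.60). Plan pays $488 − $195.20 = $292.80.

$292.80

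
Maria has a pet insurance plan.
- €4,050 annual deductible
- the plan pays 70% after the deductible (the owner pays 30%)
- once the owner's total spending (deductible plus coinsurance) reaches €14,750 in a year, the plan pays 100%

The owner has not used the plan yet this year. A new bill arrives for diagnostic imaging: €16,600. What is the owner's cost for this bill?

€7,815

Deductible not yet touched, so the first €4,050 of the bill goes to the deductible.
The remaining €12,550 (= €16,600 − €4,050) moves to coinsurance.
Coinsurance: €12,550 × 30% = €3,765.
That puts the owner's cost at €4,050 + €3,765 = €7,815 before any cap.
Year-to-date out-of-pocket becomes €0 + €7,815 = €7,815, still under the €14,750 maximum, so no cap applies.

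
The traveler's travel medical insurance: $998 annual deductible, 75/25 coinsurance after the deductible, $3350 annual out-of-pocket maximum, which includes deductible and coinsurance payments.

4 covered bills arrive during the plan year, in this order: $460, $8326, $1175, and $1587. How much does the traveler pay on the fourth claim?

Claim 1 ($460): all of it applies to the deductible. Traveler pays $460; OOP now $460.
Claim 2 ($8326): $538 finishes the deductible; $7788 goes to coinsurance; 25% of $7788 = $1947. Traveler pays $2485; OOP now $2945.
Claim 3 ($1175): deductible already satisfied, so traveler's share is 25% × $1175 = $293.75. Traveler pays $293.75; OOP now $3238.75.
Claim 4 ($1587): 25% coinsurance on $1587 = $396.75. Adding that to $3238.75 gives $3635.50, past the $3350 cap; traveler pays only $3350 − $3238.75 = $111.25.

$111.25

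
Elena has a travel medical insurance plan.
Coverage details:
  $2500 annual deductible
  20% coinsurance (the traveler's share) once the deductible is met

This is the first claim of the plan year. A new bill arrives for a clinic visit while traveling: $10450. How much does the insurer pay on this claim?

$6360

Nothing has been paid toward the $2500 deductible, so the first $2500 of this charge is applied there.
That leaves $10450 − $2500 = $7950 for coinsurance.
Traveler's 20% share of $7950 is $1590.
That puts the traveler's cost at $2500 + $1590 = $4090.
The plan picks up $10450 − $4090 = $6360.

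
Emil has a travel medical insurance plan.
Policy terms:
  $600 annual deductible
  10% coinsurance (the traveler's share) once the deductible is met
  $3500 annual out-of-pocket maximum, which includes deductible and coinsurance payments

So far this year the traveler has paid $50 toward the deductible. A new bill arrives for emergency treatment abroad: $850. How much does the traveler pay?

$50 of the $600 deductible is already met, leaving $550.
That leaves $850 − $550 = $300 for coinsurance.
Traveler's 10% share of $300 is $30.
So the traveler owes $550 + $30 = $580 before any cap.
Cumulative spending $50 + $580 = $630 stays under the $3500 maximum.

$580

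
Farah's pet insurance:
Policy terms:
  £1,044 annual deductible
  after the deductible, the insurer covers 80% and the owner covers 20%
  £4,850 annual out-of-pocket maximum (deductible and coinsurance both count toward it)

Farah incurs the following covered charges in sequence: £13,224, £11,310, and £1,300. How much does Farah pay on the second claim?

Claim 1 — £13,224: £1,044 finishes the deductible; £12,180 goes to coinsurance; owner's 20% is £2,436. Owner owes £3,480 (running OOP £3,480).
Claim 2 — £11,310: 20% coinsurance on £11,310 = £2,262. Adding that to £3,480 gives £5,742, past the £4,850 cap; owner pays only £4,850 − £3,480 = £1,370.

£1,370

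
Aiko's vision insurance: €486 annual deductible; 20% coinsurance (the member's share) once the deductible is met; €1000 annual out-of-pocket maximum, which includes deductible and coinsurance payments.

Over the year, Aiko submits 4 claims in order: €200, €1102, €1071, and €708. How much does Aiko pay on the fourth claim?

€136.60

Bill 1, €200: all of it applies to the deductible. Member pays €200; OOP now €200.
Bill 2, €1102: deductible takes €286, €816 remains; coinsurance €816 × 20% = €163.20. Member pays €449.20; OOP now €649.20.
Bill 3, €1071: deductible met; 20% of €1071 = €214.20. Member owes €214.20 (running OOP €863.40).
Bill 4, €708: 20% coinsurance on €708 = €141.60. OOP would hit €1005 > €1000, so the cap limits the member to €1000 − €863.40 = €136.60.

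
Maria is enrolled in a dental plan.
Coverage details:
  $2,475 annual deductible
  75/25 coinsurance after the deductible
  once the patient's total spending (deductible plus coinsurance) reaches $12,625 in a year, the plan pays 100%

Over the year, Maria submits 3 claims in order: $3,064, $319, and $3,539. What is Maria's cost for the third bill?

$884.75

Claim 1 ($3,064): $2,475 finishes the deductible; $589 goes to coinsurance; coinsurance $589 × 25% = $147.25. Patient owes $2,622.25 (running OOP $2,622.25).
Claim 2 ($319): deductible met; 25% of $319 = $79.75. Patient owes $79.75 (running OOP $2,702).
Claim 3 ($3,539): deductible met; 25% of $3,539 = $884.75. Cost to patient: $884.75. OOP to date $3,586.75.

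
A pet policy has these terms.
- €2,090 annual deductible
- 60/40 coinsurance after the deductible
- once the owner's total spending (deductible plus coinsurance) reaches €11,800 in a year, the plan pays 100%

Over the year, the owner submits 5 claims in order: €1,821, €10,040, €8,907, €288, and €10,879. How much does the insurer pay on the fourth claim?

€172.80

Bill 1, €1,821: entire amount goes to the deductible. Owner pays €1,821; OOP now €1,821. Insurer: €1,821 − €1,821 = €0.
Bill 2, €10,040: €269 finishes the deductible; €9,771 goes to coinsurance; coinsurance €9,771 × 40% = €3,908.40. Owner owes €4,177.40 (running OOP €5,998.40). Plan pays €10,040 − €4,177.40 = €5,862.60.
Bill 3, €8,907: 40% coinsurance on €8,907 = €3,562.80. Owner owes €3,562.80 (running OOP €9,561.20). Insurer: €8,907 − €3,562.80 = €5,344.20.
Bill 4, €288: deductible met; 40% of €288 = €115.20. Owner pays €115.20; OOP now €9,676.40. Plan pays €288 − €115.20 = €172.80.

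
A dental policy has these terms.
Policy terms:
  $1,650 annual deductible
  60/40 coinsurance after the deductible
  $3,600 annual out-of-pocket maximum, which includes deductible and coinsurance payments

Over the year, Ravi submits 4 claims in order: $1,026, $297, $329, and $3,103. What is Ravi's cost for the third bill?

$327.80

#1 ($1,026): fully absorbed by the deductible. Patient owes $1,026 (running OOP $1,026).
#2 ($297): fully absorbed by the deductible. Patient pays $297; OOP now $1,323.
#3 ($329): $327 to deductible, leaving $2; patient's 40% is $0.80. Cost to patient: $327.80. OOP to date $1,650.80.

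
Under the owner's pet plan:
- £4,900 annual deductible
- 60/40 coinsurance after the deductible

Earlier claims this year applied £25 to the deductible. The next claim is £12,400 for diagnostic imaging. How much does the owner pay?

£25 of the £4,900 deductible is already met, leaving £4,875.
The remaining £7,525 (= £12,400 − £4,875) moves to coinsurance.
40% of £7,525 = £3,010 falls to the owner.
So the owner owes £4,875 + £3,010 = £7,885.

£7,885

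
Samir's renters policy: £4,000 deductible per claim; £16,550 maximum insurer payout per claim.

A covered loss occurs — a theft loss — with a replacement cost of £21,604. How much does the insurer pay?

After the deductible, £21,604 − £4,000 = £17,604 remains.
£17,604 exceeds the £16,550 limit, so the insurer pays the limit: £16,550.

£16,550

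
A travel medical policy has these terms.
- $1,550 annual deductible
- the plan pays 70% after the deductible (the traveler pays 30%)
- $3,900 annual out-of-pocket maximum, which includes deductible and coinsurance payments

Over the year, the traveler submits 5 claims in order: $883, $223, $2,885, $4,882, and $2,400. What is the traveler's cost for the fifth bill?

Bill 1, $883: all of it applies to the deductible. Traveler pays $883; OOP now $883.
Bill 2, $223: entire amount goes to the deductible. Cost to traveler: $223. OOP to date $1,106.
Bill 3, $2,885: $444 to deductible, leaving $2,441; traveler's 30% is $732.30. Traveler owes $1,176.30 (running OOP $2,282.30).
Bill 4, $4,882: deductible already satisfied, so traveler's share is 30% × $4,882 = $1,464.60. Cost to traveler: $1,464.60. OOP to date $3,746.90.
Bill 5, $2,400: deductible met; 30% of $2,400 = $720. That would push OOP to $4,466.90, over the $3,900 cap, so traveler pays $3,900 − $3,746.90 = $153.10.

$153.10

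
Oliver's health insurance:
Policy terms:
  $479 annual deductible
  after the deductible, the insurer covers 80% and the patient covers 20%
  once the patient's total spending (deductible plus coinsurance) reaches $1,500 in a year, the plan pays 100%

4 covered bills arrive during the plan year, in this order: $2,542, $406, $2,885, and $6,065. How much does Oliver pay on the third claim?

Claim 1 — $2,542: deductible takes $479, $2,063 remains; coinsurance $2,063 × 20% = $412.60. Patient pays $891.60; OOP now $891.60.
Claim 2 — $406: deductible met; 20% of $406 = $81.20. Patient owes $81.20 (running OOP $972.80).
Claim 3 — $2,885: deductible met; 20% of $2,885 = $577. Adding that to $972.80 gives $1,549.80, past the $1,500 cap; patient pays only $1,500 − $972.80 = $527.20.

$527.20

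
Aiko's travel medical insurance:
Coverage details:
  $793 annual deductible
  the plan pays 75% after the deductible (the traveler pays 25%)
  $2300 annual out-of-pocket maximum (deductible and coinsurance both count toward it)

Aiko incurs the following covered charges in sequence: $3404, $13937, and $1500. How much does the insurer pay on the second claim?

$13082.75

Claim 1 ($3404): $793 finishes the deductible; $2611 goes to coinsurance; traveler's 25% is $652.75. Traveler pays $1445.75; OOP now $1445.75. Insurer: $3404 − $1445.75 = $1958.25.
Claim 2 ($13937): 25% coinsurance on $13937 = $3484.25. Adding that to $1445.75 gives $4930, past the $2300 cap; traveler pays only $2300 − $1445.75 = $854.25. Insurer: $13937 − $854.25 = $13082.75.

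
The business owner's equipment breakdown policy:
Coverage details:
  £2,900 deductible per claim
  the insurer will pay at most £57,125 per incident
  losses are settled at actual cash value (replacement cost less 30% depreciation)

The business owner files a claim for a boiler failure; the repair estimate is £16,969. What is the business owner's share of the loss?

£7,990.70

Depreciate 30%: the covered value is £16,969 × 0.7 = £11,878.30.
Less the £2,900 deductible: £11,878.30 − £2,900 = £8,978.30.
£8,978.30 ≤ £57,125, so the limit doesn't bind; insurer pays £8,978.30.
The business owner bears the rest of the original loss: £16,969 − £8,978.30 = £7,990.70.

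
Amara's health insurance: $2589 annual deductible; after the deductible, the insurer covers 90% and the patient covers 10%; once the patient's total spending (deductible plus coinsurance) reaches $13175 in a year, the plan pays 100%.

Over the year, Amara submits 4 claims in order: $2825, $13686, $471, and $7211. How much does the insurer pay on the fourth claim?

$6489.90

Bill 1, $2825: $2589 finishes the deductible; $236 goes to coinsurance; coinsurance $236 × 10% = $23.60. Patient owes $2612.60 (running OOP $2612.60). Insurer: $2825 − $2612.60 = $212.40.
Bill 2, $13686: 10% coinsurance on $13686 = $1368.60. Cost to patient: $1368.60. OOP to date $3981.20. Plan pays $13686 − $1368.60 = $12317.40.
Bill 3, $471: deductible met; 10% of $471 = $47.10. Patient pays $47.10; OOP now $4028.30. Plan pays $471 − $47.10 = $423.90.
Bill 4, $7211: deductible met; 10% of $7211 = $721.10. Cost to patient: $721.10. OOP to date $4749.40. Plan pays $7211 − $721.10 = $6489.90.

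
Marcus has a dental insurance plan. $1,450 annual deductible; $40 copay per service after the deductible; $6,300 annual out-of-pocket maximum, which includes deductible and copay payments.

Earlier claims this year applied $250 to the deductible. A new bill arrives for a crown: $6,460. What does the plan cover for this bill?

$5,220

Deductible still to meet: $1,450 − $250 = $1,200.
The remaining $5,260 (= $6,460 − $1,200) moves to the copay.
Copay on this service: $40.
Patient responsibility before any cap: $1,200 + $40 = $1,240.
Year-to-date out-of-pocket becomes $250 + $1,240 = $1,490, still under the $6,300 maximum, so no cap applies.
Insurer pays the balance: $6,460 − $1,240 = $5,220.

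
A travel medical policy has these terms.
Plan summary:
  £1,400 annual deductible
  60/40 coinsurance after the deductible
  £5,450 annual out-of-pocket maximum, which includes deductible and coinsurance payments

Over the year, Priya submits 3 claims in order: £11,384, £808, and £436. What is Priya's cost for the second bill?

Claim 1 (£11,384): £1,400 finishes the deductible; £9,984 goes to coinsurance; traveler's 40% is £3,993.60. Traveler pays £5,393.60; OOP now £5,393.60.
Claim 2 (£808): deductible met; 40% of £808 = £323.20. OOP would hit £5,716.80 > £5,450, so the cap limits the traveler to £5,450 − £5,393.60 = £56.40.

£56.40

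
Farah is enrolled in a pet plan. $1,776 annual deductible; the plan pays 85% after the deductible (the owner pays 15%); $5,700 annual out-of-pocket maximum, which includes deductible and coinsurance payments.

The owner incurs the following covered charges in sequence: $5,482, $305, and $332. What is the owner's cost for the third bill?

$49.80

Bill 1, $5,482: $1,776 to deductible, leaving $3,706; coinsurance $3,706 × 15% = $555.90. Owner pays $2,331.90; OOP now $2,331.90.
Bill 2, $305: deductible already satisfied, so owner's share is 15% × $305 = $45.75. Owner pays $45.75; OOP now $2,377.65.
Bill 3, $332: deductible met; 15% of $332 = $49.80. Owner pays $49.80; OOP now $2,427.45.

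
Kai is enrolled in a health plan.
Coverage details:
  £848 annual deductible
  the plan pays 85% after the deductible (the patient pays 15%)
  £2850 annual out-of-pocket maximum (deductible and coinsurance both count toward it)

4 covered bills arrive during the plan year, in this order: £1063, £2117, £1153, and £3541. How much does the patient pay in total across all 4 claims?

£1901.90

Claim 1 (£1063): £848 to deductible, leaving £215; coinsurance £215 × 15% = £32.25. Patient owes £880.25 (running OOP £880.25).
Claim 2 (£2117): deductible already satisfied, so patient's share is 15% × £2117 = £317.55. Patient pays £317.55; OOP now £1197.80.
Claim 3 (£1153): 15% coinsurance on £1153 = £172.95. Cost to patient: £172.95. OOP to date £1370.75.
Claim 4 (£3541): 15% coinsurance on £3541 = £531.15. Patient owes £531.15 (running OOP £1901.90).
Summing the patient's payments: £880.25 + £317.55 + £172.95 + £531.15 = £1901.90.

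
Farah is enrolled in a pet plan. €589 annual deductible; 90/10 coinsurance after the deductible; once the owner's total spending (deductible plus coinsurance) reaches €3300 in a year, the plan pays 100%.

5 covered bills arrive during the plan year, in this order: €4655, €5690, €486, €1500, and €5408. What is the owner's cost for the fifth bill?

€540.80

Claim 1 (€4655): deductible takes €589, €4066 remains; coinsurance €4066 × 10% = €406.60. Owner owes €995.60 (running OOP €995.60).
Claim 2 (€5690): deductible already satisfied, so owner's share is 10% × €5690 = €569. Owner owes €569 (running OOP €1564.60).
Claim 3 (€486): deductible met; 10% of €486 = €48.60. Owner owes €48.60 (running OOP €1613.20).
Claim 4 (€1500): deductible met; 10% of €1500 = €150. Owner owes €150 (running OOP €1763.20).
Claim 5 (€5408): 10% coinsurance on €5408 = €540.80. Owner owes €540.80 (running OOP €2304).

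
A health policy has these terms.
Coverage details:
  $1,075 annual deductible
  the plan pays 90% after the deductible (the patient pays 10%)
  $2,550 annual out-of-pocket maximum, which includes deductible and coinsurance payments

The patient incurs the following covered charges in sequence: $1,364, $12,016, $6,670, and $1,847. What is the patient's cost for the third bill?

$244.50

Claim 1 ($1,364): deductible takes $1,075, $289 remains; coinsurance $289 × 10% = $28.90. Patient owes $1,103.90 (running OOP $1,103.90).
Claim 2 ($12,016): 10% coinsurance on $12,016 = $1,201.60. Patient pays $1,201.60; OOP now $2,305.50.
Claim 3 ($6,670): deductible already satisfied, so patient's share is 10% × $6,670 = $667. That would push OOP to $2,972.50, over the $2,550 cap, so patient pays $2,550 − $2,305.50 = $244.50.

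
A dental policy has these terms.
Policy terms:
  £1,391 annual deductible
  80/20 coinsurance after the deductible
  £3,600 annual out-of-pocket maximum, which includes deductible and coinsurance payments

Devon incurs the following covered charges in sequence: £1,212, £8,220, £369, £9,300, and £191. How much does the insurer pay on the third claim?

#1 (£1,212): entire amount goes to the deductible. Patient pays £1,212; OOP now £1,212. Insurer: £1,212 − £1,212 = £0.
#2 (£8,220): £179 finishes the deductible; £8,041 goes to coinsurance; coinsurance £8,041 × 20% = £1,608.20. Patient owes £1,787.20 (running OOP £2,999.20). Insurer: £8,220 − £1,787.20 = £6,432.80.
#3 (£369): deductible met; 20% of £369 = £73.80. Patient owes £73.80 (running OOP £3,073). Plan pays £369 − £73.80 = £295.20.

£295.20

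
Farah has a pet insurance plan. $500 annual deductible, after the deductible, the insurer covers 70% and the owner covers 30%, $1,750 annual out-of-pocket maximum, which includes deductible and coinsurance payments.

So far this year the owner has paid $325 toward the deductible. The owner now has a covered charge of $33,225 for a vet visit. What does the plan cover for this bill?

$31,800

Deductible still to meet: $500 − $325 = $175.
The remaining $33,050 (= $33,225 − $175) moves to coinsurance.
Owner's 30% share of $33,050 is $9,915.
Owner responsibility before any cap: $175 + $9,915 = $10,090.
That would bring total out-of-pocket to $10,415, past the $1,750 cap. The owner is capped at $1,750 − $325 = $1,425 on this claim.
Insurer pays the balance: $33,225 − $1,425 = $31,800.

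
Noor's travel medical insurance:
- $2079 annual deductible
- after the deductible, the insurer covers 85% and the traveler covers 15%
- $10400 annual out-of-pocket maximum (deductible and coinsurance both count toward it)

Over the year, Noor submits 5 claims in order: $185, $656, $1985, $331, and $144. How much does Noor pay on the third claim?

$1350.05

Bill 1, $185: fully absorbed by the deductible. Traveler owes $185 (running OOP $185).
Bill 2, $656: entire amount goes to the deductible. Traveler pays $656; OOP now $841.
Bill 3, $1985: $1238 finishes the deductible; $747 goes to coinsurance; 15% of $747 = $112.05. Cost to traveler: $1350.05. OOP to date $2191.05.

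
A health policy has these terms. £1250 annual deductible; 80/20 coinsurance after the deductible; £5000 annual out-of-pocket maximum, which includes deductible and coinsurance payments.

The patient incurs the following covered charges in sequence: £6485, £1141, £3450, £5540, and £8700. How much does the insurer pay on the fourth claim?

£4432

Claim 1 (£6485): £1250 to deductible, leaving £5235; coinsurance £5235 × 20% = £1047. Cost to patient: £2297. OOP to date £2297. Insurer: £6485 − £2297 = £4188.
Claim 2 (£1141): deductible already satisfied, so patient's share is 20% × £1141 = £228.20. Cost to patient: £228.20. OOP to date £2525.20. Plan pays £1141 − £228.20 = £912.80.
Claim 3 (£3450): deductible already satisfied, so patient's share is 20% × £3450 = £690. Patient owes £690 (running OOP £3215.20). Insurer: £3450 − £690 = £2760.
Claim 4 (£5540): 20% coinsurance on £5540 = £1108. Cost to patient: £1108. OOP to date £4323.20. Plan pays £5540 − £1108 = £4432.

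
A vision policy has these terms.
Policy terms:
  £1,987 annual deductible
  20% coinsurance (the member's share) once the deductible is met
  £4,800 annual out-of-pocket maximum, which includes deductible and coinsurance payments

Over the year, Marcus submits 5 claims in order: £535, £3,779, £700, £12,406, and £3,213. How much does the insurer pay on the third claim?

£560

Bill 1, £535: all of it applies to the deductible. Cost to member: £535. OOP to date £535. Plan pays £535 − £535 = £0.
Bill 2, £3,779: £1,452 finishes the deductible; £2,327 goes to coinsurance; member's 20% is £465.40. Member pays £1,917.40; OOP now £2,452.40. Insurer: £3,779 − £1,917.40 = £1,861.60.
Bill 3, £700: 20% coinsurance on £700 = £140. Member owes £140 (running OOP £2,592.40). Plan pays £700 − £140 = £560.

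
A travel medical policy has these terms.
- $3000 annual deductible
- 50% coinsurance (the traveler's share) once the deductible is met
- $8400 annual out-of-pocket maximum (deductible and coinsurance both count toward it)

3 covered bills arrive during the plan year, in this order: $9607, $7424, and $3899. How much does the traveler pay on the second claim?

Bill 1, $9607: $3000 to deductible, leaving $6607; coinsurance $6607 × 50% = $3303.50. Traveler pays $6303.50; OOP now $6303.50.
Bill 2, $7424: deductible already satisfied, so traveler's share is 50% × $7424 = $3712. Adding that to $6303.50 gives $10015.50, past the $8400 cap; traveler pays only $8400 − $6303.50 = $2096.50.

$2096.50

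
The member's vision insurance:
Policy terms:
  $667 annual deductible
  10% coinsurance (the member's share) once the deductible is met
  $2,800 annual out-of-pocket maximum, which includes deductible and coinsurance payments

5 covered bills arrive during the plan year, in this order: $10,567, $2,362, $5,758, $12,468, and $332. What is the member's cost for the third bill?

Claim 1 ($10,567): $667 finishes the deductible; $9,900 goes to coinsurance; 10% of $9,900 = $990. Member pays $1,657; OOP now $1,657.
Claim 2 ($2,362): 10% coinsurance on $2,362 = $236.20. Member pays $236.20; OOP now $1,893.20.
Claim 3 ($5,758): 10% coinsurance on $5,758 = $575.80. Member owes $575.80 (running OOP $2,469).

$575.80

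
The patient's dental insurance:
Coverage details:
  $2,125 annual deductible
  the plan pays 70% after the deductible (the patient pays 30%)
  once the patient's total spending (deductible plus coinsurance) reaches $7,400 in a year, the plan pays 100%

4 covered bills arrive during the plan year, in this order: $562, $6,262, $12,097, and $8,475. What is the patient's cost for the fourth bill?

$236.20

Bill 1, $562: entire amount goes to the deductible. Patient owes $562 (running OOP $562).
Bill 2, $6,262: $1,563 to deductible, leaving $4,699; coinsurance $4,699 × 30% = $1,409.70. Cost to patient: $2,972.70. OOP to date $3,534.70.
Bill 3, $12,097: deductible met; 30% of $12,097 = $3,629.10. Patient owes $3,629.10 (running OOP $7,163.80).
Bill 4, $8,475: 30% coinsurance on $8,475 = $2,542.50. That would push OOP to $9,706.30, over the $7,400 cap, so patient pays $7,400 − $7,163.80 = $236.20.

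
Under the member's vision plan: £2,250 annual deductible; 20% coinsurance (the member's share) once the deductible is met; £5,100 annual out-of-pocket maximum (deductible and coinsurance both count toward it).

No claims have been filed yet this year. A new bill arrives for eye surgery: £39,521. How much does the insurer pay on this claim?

£34,421

Deductible not yet touched, so the first £2,250 of the bill goes to the deductible.
After the £2,250 deductible portion, £39,521 − £2,250 = £37,271 is subject to coinsurance.
Member's 20% share of £37,271 is £7,454.20.
Member responsibility before any cap: £2,250 + £7,454.20 = £9,704.20.
Year-to-date out-of-pocket would reach £0 + £9,704.20 = £9,704.20, above the £5,100 maximum, so the member pays only £5,100 − £0 = £5,100.
The insurer covers the remainder: £39,521 − £5,100 = £34,421.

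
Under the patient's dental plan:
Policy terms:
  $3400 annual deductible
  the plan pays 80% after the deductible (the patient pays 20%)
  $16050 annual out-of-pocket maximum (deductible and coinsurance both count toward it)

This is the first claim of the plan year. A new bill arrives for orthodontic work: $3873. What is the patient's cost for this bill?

$3494.60

Nothing has been paid toward the $3400 deductible, so the first $3400 of this charge is applied there.
The remaining $473 (= $3873 − $3400) moves to coinsurance.
Patient's 20% share of $473 is $94.60.
So the patient owes $3400 + $94.60 = $3494.60 before any cap.
Cumulative spending $0 + $3494.60 = $3494.60 stays under the $16050 maximum.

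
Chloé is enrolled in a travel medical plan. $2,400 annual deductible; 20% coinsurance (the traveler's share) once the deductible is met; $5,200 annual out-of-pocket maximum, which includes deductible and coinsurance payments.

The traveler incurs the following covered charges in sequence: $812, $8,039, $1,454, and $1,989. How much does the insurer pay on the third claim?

#1 ($812): entire amount goes to the deductible. Traveler pays $812; OOP now $812. Insurer: $812 − $812 = $0.
#2 ($8,039): deductible takes $1,588, $6,451 remains; traveler's 20% is $1,290.20. Cost to traveler: $2,878.20. OOP to date $3,690.20. Plan pays $8,039 − $2,878.20 = $5,160.80.
#3 ($1,454): 20% coinsurance on $1,454 = $290.80. Traveler pays $290.80; OOP now $3,981. Insurer: $1,454 − $290.80 = $1,163.20.

$1,163.20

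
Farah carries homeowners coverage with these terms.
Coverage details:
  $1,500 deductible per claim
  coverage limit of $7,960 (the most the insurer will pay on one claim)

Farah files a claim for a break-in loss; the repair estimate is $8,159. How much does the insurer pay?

$6,659

Subtract the deductible: $8,159 − $1,500 = $6,659.
$6,659 is within the $7,960 limit, so the insurer pays $6,659.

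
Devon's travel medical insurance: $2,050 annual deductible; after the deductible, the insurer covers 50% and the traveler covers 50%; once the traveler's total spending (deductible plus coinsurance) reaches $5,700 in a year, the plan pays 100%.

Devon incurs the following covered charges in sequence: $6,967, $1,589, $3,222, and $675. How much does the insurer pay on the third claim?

$2,825

#1 ($6,967): deductible takes $2,050, $4,917 remains; 50% of $4,917 = $2,458.50. Traveler pays $4,508.50; OOP now $4,508.50. Plan pays $6,967 − $4,508.50 = $2,458.50.
#2 ($1,589): deductible already satisfied, so traveler's share is 50% × $1,589 = $794.50. Traveler owes $794.50 (running OOP $5,303). Insurer: $1,589 − $794.50 = $794.50.
#3 ($3,222): deductible already satisfied, so traveler's share is 50% × $3,222 = $1,611. That would push OOP to $6,914, over the $5,700 cap, so traveler pays $5,700 − $5,303 = $397. Plan pays $3,222 − $397 = $2,825.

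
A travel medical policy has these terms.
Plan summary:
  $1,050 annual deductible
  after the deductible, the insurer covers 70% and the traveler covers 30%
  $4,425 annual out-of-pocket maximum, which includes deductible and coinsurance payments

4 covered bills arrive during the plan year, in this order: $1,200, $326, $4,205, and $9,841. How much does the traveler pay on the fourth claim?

$1,970.70

Claim 1 ($1,200): deductible takes $1,050, $150 remains; 30% of $150 = $45. Traveler owes $1,095 (running OOP $1,095).
Claim 2 ($326): deductible met; 30% of $326 = $97.80. Traveler owes $97.80 (running OOP $1,192.80).
Claim 3 ($4,205): deductible met; 30% of $4,205 = $1,261.50. Traveler owes $1,261.50 (running OOP $2,454.30).
Claim 4 ($9,841): deductible met; 30% of $9,841 = $2,952.30. Adding that to $2,454.30 gives $5,406.60, past the $4,425 cap; traveler pays only $4,425 − $2,454.30 = $1,970.70.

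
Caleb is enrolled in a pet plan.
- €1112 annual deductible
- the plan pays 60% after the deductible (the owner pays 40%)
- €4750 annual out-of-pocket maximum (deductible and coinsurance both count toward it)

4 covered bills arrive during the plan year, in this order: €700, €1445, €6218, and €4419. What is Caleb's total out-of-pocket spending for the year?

Bill 1, €700: entire amount goes to the deductible. Owner pays €700; OOP now €700.
Bill 2, €1445: €412 finishes the deductible; €1033 goes to coinsurance; coinsurance €1033 × 40% = €413.20. Cost to owner: €825.20. OOP to date €1525.20.
Bill 3, €6218: deductible already satisfied, so owner's share is 40% × €6218 = €2487.20. Owner pays €2487.20; OOP now €4012.40.
Bill 4, €4419: 40% coinsurance on €4419 = €1767.60. That would push OOP to €5780, over the €4750 cap, so owner pays €4750 − €4012.40 = €737.60.
Total paid by the owner: €700 + €825.20 + €2487.20 + €737.60 = €4750.

€4750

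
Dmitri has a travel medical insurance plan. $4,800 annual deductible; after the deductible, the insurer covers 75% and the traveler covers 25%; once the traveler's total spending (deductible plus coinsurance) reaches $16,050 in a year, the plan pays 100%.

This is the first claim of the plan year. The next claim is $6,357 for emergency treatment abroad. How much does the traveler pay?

$5,189.25

The full $4,800 deductible is still open; $4,800 of this bill applies to it.
That leaves $6,357 − $4,800 = $1,557 for coinsurance.
Traveler's 25% share of $1,557 is $389.25.
Traveler responsibility before any cap: $4,800 + $389.25 = $5,189.25.
Cumulative spending $0 + $5,189.25 = $5,189.25 stays under the $16,050 maximum.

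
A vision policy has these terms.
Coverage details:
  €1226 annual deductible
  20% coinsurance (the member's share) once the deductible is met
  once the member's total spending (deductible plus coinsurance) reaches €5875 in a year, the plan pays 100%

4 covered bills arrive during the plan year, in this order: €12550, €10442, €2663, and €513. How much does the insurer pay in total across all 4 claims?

Claim 1 — €12550: €1226 to deductible, leaving €11324; 20% of €11324 = €2264.80. Member pays €3490.80; OOP now €3490.80. Plan pays €12550 − €3490.80 = €9059.20.
Claim 2 — €10442: deductible already satisfied, so member's share is 20% × €10442 = €2088.40. Cost to member: €2088.40. OOP to date €5579.20. Plan pays €10442 − €2088.40 = €8353.60.
Claim 3 — €2663: 20% coinsurance on €2663 = €532.60. Adding that to €5579.20 gives €6111.80, past the €5875 cap; member pays only €5875 − €5579.20 = €295.80. Insurer: €2663 − €295.80 = €2367.20.
Claim 4 — €513: 20% coinsurance on €513 = €102.60. OOP would hit €5977.60 > €5875, so the cap limits the member to €5875 − €5875 = €0. Plan pays €513 − €0 = €513.
Insurer total: €9059.20 + €8353.60 + €2367.20 + €513 = €20293.

€20293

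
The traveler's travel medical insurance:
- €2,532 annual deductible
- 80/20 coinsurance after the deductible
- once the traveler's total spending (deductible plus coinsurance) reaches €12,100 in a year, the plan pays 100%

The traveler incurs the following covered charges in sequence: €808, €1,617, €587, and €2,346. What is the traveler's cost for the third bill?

€203

#1 (€808): entire amount goes to the deductible. Traveler pays €808; OOP now €808.
#2 (€1,617): all of it applies to the deductible. Cost to traveler: €1,617. OOP to date €2,425.
#3 (€587): deductible takes €107, €480 remains; coinsurance €480 × 20% = €96. Cost to traveler: €203. OOP to date €2,628.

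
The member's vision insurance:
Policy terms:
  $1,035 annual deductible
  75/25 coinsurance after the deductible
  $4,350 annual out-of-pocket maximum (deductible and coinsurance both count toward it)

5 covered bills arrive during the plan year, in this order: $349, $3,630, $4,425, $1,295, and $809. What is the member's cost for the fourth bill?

Claim 1 ($349): fully absorbed by the deductible. Member pays $349; OOP now $349.
Claim 2 ($3,630): $686 to deductible, leaving $2,944; member's 25% is $736. Member pays $1,422; OOP now $1,771.
Claim 3 ($4,425): deductible met; 25% of $4,425 = $1,106.25. Cost to member: $1,106.25. OOP to date $2,877.25.
Claim 4 ($1,295): 25% coinsurance on $1,295 = $323.75. Member pays $323.75; OOP now $3,201.

$323.75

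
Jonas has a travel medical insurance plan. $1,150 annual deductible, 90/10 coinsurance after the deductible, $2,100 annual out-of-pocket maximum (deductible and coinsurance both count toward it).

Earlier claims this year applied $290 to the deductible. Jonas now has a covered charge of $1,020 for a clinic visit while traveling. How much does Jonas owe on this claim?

$290 of the $1,150 deductible is already met, leaving $860.
The remaining $160 (= $1,020 − $860) moves to coinsurance.
Coinsurance: $160 × 10% = $16.
Traveler responsibility before any cap: $860 + $16 = $876.
Year-to-date out-of-pocket becomes $290 + $876 = $1,166, still under the $2,100 maximum, so no cap applies.

$876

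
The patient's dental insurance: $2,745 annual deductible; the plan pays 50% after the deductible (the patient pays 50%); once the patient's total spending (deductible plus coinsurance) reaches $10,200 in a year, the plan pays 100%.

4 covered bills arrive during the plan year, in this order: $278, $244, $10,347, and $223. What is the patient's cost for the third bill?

$6,285

Claim 1 ($278): all of it applies to the deductible. Cost to patient: $278. OOP to date $278.
Claim 2 ($244): all of it applies to the deductible. Patient pays $244; OOP now $522.
Claim 3 ($10,347): $2,223 to deductible, leaving $8,124; coinsurance $8,124 × 50% = $4,062. Patient pays $6,285; OOP now $6,807.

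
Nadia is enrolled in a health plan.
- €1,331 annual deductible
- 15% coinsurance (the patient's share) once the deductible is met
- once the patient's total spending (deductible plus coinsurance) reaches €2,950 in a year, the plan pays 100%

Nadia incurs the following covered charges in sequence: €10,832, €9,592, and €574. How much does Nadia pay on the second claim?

Claim 1 (€10,832): €1,331 finishes the deductible; €9,501 goes to coinsurance; coinsurance €9,501 × 15% = €1,425.15. Cost to patient: €2,756.15. OOP to date €2,756.15.
Claim 2 (€9,592): deductible met; 15% of €9,592 = €1,438.80. That would push OOP to €4,194.95, over the €2,950 cap, so patient pays €2,950 − €2,756.15 = €193.85.

€193.85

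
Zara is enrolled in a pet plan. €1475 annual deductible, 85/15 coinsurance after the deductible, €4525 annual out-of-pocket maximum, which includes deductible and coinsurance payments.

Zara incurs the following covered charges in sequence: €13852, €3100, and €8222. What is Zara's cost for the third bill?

#1 (€13852): deductible takes €1475, €12377 remains; owner's 15% is €1856.55. Owner owes €3331.55 (running OOP €3331.55).
#2 (€3100): 15% coinsurance on €3100 = €465. Owner pays €465; OOP now €3796.55.
#3 (€8222): deductible met; 15% of €8222 = €1233.30. Adding that to €3796.55 gives €5029.85, past the €4525 cap; owner pays only €4525 − €3796.55 = €728.45.

€728.45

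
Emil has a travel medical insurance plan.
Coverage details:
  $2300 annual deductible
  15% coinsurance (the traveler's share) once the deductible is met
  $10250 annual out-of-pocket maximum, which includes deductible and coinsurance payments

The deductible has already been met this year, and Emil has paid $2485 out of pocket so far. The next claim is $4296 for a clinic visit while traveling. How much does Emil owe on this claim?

The deductible is already satisfied, so the full bill goes to coinsurance.
15% of $4296 = $644.40 falls to the traveler.
Total out-of-pocket so far would be $2485 + $644.40 = $3129.40, below the $10250 cap — no reduction.

$644.40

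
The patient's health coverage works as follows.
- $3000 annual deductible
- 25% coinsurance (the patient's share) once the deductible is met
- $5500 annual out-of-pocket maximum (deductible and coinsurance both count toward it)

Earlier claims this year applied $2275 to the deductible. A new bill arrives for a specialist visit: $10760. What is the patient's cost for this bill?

Deductible still to meet: $3000 − $2275 = $725.
That leaves $10760 − $725 = $10035 for coinsurance.
Patient's 25% share of $10035 is $2508.75.
That puts the patient's cost at $725 + $2508.75 = $3233.75 before any cap.
That would bring total out-of-pocket to $5508.75, past the $5500 cap. The patient is capped at $5500 − $2275 = $3225 on this claim.

$3225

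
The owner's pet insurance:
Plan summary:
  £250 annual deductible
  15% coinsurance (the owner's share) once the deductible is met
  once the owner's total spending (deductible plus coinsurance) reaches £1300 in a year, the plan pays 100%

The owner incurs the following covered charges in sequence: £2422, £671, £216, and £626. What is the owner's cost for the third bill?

£32.40

Bill 1, £2422: deductible takes £250, £2172 remains; owner's 15% is £325.80. Cost to owner: £575.80. OOP to date £575.80.
Bill 2, £671: deductible met; 15% of £671 = £100.65. Owner owes £100.65 (running OOP £676.45).
Bill 3, £216: 15% coinsurance on £216 = £32.40. Owner owes £32.40 (running OOP £708.85).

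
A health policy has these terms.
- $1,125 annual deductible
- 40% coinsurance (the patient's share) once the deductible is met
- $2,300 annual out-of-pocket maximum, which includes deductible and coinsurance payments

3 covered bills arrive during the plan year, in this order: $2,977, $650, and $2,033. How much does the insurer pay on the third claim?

#1 ($2,977): $1,125 finishes the deductible; $1,852 goes to coinsurance; patient's 40% is $740.80. Patient owes $1,865.80 (running OOP $1,865.80). Insurer: $2,977 − $1,865.80 = $1,111.20.
#2 ($650): 40% coinsurance on $650 = $260. Patient owes $260 (running OOP $2,125.80). Insurer: $650 − $260 = $390.
#3 ($2,033): deductible met; 40% of $2,033 = $813.20. OOP would hit $2,939 > $2,300, so the cap limits the patient to $2,300 − $2,125.80 = $174.20. Plan pays $2,033 − $174.20 = $1,858.80.

$1,858.80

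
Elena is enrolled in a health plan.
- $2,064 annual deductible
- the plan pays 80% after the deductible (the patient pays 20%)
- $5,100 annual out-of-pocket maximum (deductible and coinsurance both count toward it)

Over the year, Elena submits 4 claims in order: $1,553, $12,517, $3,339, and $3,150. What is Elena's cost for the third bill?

$634.80

Claim 1 — $1,553: fully absorbed by the deductible. Patient pays $1,553; OOP now $1,553.
Claim 2 — $12,517: $511 to deductible, leaving $12,006; patient's 20% is $2,401.20. Patient owes $2,912.20 (running OOP $4,465.20).
Claim 3 — $3,339: 20% coinsurance on $3,339 = $667.80. OOP would hit $5,133 > $5,100, so the cap limits the patient to $5,100 − $4,465.20 = $634.80.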